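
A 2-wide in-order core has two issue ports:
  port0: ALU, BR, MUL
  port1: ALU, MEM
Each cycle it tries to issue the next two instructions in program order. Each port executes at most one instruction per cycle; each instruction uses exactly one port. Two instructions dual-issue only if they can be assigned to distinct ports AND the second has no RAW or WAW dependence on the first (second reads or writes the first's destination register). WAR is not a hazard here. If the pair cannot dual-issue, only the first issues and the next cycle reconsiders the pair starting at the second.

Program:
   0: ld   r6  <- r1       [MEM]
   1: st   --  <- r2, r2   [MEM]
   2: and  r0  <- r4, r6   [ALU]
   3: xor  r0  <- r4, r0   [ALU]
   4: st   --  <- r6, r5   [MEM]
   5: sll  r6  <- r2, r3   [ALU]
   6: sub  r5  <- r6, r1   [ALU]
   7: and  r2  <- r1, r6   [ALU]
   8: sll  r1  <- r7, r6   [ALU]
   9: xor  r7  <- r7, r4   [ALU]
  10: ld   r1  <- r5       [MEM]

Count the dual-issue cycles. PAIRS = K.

PAIRS = 4

0. ld @i0  | no-port MEM/MEM
1. st/and @i1+i2  | pair
2. xor/st @i3+i4  | pair
3. sll @i5  | RAW r6
4. sub/and @i6+i7  | pair
5. sll/xor @i8+i9  | pair
6. ld @i10  | tail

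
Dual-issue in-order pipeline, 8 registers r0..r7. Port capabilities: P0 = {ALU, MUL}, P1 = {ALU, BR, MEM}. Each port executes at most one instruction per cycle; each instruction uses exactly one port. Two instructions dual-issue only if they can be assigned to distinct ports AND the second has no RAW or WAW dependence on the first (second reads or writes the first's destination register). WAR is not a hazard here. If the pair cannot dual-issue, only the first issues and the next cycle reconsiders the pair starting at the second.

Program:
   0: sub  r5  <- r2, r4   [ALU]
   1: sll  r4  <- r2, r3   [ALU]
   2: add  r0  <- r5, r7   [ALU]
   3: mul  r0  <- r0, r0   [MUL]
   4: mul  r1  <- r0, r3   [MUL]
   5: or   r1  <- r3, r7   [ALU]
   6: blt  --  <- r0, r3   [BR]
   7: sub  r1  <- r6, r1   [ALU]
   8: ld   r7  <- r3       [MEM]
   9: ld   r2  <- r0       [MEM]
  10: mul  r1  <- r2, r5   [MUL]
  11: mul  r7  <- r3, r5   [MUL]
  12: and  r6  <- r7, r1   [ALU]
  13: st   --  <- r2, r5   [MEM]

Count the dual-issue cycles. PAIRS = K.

PAIRS = 4

c0: i0&i1 sub.ALU;sll.ALU  dual
c1: i2 add.ALU  RAW+WAW r0
c2: i3 mul.MUL  no-port MUL/MUL
c3: i4 mul.MUL  WAW r1
c4: i5&i6 or.ALU;blt.BR  dual
c5: i7&i8 sub.ALU;ld.MEM  dual
c6: i9 ld.MEM  RAW r2
c7: i10 mul.MUL  no-port MUL/MUL
c8: i11 mul.MUL  RAW r7
c9: i12&i13 and.ALU;st.MEM  dual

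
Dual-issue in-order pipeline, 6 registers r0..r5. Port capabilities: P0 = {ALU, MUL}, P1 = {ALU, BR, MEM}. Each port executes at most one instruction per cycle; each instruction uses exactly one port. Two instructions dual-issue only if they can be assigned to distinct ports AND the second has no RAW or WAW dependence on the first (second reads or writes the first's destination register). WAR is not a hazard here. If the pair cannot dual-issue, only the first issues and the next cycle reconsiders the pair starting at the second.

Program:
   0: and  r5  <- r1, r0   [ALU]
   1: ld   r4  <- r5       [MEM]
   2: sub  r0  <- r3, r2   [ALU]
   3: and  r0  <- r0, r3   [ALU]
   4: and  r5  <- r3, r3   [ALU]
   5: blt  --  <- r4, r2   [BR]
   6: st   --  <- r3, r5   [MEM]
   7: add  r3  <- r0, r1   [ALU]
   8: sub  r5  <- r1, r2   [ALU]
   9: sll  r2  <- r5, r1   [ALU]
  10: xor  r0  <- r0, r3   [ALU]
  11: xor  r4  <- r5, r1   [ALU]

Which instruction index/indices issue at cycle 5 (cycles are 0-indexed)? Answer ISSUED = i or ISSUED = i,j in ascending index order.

ISSUED = 8

  cy0 -> i0 (and) RAW r5
  cy1 -> i1+i2 (ld+sub) 2-wide
  cy2 -> i3+i4 (and+and) 2-wide
  cy3 -> i5 (blt) no-port BR/MEM
  cy4 -> i6+i7 (st+add) 2-wide
  cy5 -> i8 (sub) RAW r5
  cy6 -> i9+i10 (sll+xor) 2-wide
  cy7 -> i11 (xor) tail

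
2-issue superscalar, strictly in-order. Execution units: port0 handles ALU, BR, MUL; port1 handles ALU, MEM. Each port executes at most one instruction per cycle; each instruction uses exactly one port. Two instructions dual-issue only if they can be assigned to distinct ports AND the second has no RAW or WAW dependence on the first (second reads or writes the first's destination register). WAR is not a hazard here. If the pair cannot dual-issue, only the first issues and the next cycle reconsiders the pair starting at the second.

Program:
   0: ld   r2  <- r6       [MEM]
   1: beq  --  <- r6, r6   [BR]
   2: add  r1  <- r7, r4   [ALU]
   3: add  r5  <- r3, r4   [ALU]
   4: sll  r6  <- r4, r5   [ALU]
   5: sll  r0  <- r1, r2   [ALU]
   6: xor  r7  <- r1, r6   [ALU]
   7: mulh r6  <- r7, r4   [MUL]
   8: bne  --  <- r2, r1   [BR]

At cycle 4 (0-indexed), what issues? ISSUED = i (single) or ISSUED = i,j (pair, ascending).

  cy0 -> i0+i1 (ld.MEM/beq.BR) 2-wide
  cy1 -> i2+i3 (add.ALU/add.ALU) 2-wide
  cy2 -> i4+i5 (sll.ALU/sll.ALU) 2-wide
  cy3 -> i6 (xor.ALU) RAW r7
  cy4 -> i7 (mulh.MUL) no-port MUL/BR
  cy5 -> i8 (bne.BR) tail

ISSUED = 7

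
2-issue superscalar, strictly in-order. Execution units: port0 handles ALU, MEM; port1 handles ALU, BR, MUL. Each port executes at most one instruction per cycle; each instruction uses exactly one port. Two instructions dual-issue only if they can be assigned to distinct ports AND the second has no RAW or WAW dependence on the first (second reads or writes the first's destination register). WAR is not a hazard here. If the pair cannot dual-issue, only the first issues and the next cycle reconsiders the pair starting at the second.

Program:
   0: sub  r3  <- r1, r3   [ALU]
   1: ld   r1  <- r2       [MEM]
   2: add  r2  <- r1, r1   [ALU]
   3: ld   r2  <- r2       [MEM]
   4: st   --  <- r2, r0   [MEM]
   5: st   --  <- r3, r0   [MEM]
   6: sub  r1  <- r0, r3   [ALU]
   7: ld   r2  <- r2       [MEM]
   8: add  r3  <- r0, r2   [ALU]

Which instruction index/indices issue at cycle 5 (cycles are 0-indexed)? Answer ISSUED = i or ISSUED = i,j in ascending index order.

c0: i0,i1 sub.ALU/ld.MEM  pair
c1: i2 add.ALU  RAW+WAW r2
c2: i3 ld.MEM  no-port MEM/MEM
c3: i4 st.MEM  no-port MEM/MEM
c4: i5,i6 st.MEM/sub.ALU  pair
c5: i7 ld.MEM  RAW r2
c6: i8 add.ALU  tail

ISSUED = 7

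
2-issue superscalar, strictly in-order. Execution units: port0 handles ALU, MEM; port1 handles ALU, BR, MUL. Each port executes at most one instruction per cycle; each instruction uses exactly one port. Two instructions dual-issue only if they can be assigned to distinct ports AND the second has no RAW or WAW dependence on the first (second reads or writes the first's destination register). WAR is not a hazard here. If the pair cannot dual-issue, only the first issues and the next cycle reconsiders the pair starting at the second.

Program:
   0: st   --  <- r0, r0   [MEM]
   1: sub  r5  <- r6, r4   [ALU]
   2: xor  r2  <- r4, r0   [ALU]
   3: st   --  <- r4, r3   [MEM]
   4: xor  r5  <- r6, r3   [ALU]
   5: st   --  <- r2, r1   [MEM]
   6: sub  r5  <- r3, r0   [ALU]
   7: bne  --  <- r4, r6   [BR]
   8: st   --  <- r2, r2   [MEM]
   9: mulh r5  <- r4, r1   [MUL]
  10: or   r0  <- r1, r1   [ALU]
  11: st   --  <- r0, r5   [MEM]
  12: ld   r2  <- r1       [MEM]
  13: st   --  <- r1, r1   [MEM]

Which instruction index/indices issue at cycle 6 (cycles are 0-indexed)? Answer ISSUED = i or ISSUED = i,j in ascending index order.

t=0 i0+i1:st+sub ; 2-wide
t=1 i2+i3:xor+st ; 2-wide
t=2 i4+i5:xor+st ; 2-wide
t=3 i6+i7:sub+bne ; 2-wide
t=4 i8+i9:st+mulh ; 2-wide
t=5 i10:or ; RAW r0
t=6 i11:st ; no-port MEM/MEM
t=7 i12:ld ; no-port MEM/MEM
t=8 i13:st ; tail

ISSUED = 11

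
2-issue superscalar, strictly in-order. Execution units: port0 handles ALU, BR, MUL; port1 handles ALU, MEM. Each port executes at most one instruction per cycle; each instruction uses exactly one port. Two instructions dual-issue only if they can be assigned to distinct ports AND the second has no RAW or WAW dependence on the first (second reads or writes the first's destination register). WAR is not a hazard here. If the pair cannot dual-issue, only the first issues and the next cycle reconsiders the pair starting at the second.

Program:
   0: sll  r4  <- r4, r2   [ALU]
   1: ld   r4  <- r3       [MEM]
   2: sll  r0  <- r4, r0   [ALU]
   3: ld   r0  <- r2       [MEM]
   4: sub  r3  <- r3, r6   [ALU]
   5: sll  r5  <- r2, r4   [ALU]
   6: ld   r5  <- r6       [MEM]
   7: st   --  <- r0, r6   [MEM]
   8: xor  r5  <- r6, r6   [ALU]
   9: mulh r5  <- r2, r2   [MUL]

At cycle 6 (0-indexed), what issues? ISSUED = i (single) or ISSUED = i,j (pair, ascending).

ISSUED = 7,8

0. sll @i0  | WAW r4
1. ld @i1  | RAW r4
2. sll @i2  | WAW r0
3. ld sub @i3+i4  | dual
4. sll @i5  | WAW r5
5. ld @i6  | no-port MEM/MEM
6. st xor @i7+i8  | dual
7. mulh @i9  | tail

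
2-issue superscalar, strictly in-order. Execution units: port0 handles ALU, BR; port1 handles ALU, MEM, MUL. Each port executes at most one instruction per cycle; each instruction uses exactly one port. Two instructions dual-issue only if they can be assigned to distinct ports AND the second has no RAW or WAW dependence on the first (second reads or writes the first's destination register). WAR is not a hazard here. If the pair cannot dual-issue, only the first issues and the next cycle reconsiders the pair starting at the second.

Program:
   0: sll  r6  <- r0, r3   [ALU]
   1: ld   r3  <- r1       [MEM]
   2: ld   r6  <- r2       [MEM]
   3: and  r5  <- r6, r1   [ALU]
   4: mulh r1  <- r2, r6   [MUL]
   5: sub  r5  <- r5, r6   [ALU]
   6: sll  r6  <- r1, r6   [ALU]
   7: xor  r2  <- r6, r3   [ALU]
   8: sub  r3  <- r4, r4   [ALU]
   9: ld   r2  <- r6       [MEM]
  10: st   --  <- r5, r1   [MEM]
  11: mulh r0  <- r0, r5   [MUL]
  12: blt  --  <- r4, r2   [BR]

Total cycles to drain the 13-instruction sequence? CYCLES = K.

[0] i0,i1  sll ld  -- pair
[1] i2  ld  -- RAW r6
[2] i3,i4  and mulh  -- pair
[3] i5,i6  sub sll  -- pair
[4] i7,i8  xor sub  -- pair
[5] i9  ld  -- no-port MEM/MEM
[6] i10  st  -- no-port MEM/MUL
[7] i11,i12  mulh blt  -- pair

CYCLES = 8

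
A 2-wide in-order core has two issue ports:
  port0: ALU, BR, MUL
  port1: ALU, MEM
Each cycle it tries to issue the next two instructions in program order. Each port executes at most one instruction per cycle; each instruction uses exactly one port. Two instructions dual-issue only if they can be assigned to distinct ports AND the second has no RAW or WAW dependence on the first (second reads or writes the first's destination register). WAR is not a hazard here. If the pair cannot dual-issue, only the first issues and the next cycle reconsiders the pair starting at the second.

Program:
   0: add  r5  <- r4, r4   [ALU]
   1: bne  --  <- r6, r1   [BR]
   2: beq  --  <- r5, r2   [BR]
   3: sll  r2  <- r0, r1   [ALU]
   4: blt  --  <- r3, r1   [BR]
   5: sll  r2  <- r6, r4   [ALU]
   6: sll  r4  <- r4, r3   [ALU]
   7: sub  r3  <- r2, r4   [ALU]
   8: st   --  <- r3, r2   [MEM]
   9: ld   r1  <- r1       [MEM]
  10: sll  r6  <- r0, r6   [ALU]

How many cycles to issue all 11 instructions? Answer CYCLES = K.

0. add.ALU+bne.BR @i0&i1  | dual
1. beq.BR+sll.ALU @i2&i3  | dual
2. blt.BR+sll.ALU @i4&i5  | dual
3. sll.ALU @i6  | RAW r4
4. sub.ALU @i7  | RAW r3
5. st.MEM @i8  | no-port MEM/MEM
6. ld.MEM+sll.ALU @i9&i10  | dual

CYCLES = 7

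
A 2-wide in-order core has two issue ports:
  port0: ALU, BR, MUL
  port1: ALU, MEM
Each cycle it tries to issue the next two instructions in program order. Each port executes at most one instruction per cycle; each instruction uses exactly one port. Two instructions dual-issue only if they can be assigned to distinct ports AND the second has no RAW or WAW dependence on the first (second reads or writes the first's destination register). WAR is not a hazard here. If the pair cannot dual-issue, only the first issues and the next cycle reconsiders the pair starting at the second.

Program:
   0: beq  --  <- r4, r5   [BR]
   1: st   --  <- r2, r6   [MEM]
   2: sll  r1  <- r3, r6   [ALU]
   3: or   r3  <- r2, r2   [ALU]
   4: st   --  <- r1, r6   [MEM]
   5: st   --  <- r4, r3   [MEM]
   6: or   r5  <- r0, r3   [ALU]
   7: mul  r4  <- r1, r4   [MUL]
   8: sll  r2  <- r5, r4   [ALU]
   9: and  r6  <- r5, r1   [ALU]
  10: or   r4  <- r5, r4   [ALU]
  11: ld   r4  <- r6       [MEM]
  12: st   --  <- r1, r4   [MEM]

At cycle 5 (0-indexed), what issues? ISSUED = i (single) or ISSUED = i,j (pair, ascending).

ISSUED = 8,9

0. beq/st @i0&i1  | 2-wide
1. sll/or @i2&i3  | 2-wide
2. st @i4  | no-port MEM/MEM
3. st/or @i5&i6  | 2-wide
4. mul @i7  | RAW r4
5. sll/and @i8&i9  | 2-wide
6. or @i10  | WAW r4
7. ld @i11  | no-port MEM/MEM
8. st @i12  | tail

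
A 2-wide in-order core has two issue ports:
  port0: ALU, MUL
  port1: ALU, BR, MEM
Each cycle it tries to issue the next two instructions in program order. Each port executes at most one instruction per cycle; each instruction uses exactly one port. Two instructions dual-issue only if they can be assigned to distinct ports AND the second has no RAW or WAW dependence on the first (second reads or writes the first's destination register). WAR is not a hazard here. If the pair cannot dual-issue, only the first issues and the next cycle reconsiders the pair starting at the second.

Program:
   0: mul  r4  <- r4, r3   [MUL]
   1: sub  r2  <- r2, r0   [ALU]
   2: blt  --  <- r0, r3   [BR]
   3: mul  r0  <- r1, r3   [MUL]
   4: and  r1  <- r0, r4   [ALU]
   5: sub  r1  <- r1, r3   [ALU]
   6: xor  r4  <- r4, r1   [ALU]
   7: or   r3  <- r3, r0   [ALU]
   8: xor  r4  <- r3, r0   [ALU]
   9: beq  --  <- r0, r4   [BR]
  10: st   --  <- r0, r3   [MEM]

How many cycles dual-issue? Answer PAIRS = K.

t=0 i0,i1:mul sub ; pair
t=1 i2,i3:blt mul ; pair
t=2 i4:and ; RAW+WAW r1
t=3 i5:sub ; RAW r1
t=4 i6,i7:xor or ; pair
t=5 i8:xor ; RAW r4
t=6 i9:beq ; no-port BR/MEM
t=7 i10:st ; tail

PAIRS = 3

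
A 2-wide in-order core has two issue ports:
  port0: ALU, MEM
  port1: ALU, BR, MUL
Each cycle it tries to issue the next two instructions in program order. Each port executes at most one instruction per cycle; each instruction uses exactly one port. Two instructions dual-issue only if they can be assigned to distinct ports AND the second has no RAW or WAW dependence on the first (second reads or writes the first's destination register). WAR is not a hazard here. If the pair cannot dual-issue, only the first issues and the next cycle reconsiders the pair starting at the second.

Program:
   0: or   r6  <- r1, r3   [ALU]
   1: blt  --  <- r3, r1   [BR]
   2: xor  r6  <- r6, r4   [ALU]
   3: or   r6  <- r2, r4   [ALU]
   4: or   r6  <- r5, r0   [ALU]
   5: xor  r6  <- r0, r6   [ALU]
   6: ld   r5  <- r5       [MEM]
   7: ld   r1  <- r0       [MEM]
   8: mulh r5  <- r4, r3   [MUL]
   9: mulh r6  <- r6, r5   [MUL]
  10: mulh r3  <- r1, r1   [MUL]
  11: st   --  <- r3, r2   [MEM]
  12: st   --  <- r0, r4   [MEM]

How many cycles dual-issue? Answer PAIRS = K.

PAIRS = 3

t=0 i0&i1:or blt ; 2-wide
t=1 i2:xor ; WAW r6
t=2 i3:or ; WAW r6
t=3 i4:or ; RAW+WAW r6
t=4 i5&i6:xor ld ; 2-wide
t=5 i7&i8:ld mulh ; 2-wide
t=6 i9:mulh ; no-port MUL/MUL
t=7 i10:mulh ; RAW r3
t=8 i11:st ; no-port MEM/MEM
t=9 i12:st ; tail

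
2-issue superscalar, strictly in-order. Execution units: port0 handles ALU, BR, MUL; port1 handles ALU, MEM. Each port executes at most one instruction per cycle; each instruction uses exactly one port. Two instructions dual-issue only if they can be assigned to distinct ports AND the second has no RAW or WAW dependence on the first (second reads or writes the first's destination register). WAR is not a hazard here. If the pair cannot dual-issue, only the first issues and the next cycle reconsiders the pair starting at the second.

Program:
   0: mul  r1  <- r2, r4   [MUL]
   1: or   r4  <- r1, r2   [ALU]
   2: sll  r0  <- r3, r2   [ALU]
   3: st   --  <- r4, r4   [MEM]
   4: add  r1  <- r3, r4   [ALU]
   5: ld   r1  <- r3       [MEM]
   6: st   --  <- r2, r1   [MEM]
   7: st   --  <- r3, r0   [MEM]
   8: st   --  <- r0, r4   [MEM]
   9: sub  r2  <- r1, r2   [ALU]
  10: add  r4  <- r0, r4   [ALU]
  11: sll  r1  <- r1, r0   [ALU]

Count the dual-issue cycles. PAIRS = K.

PAIRS = 4

  cy0 -> i0 (mul.MUL) RAW r1
  cy1 -> i1,i2 (or.ALU;sll.ALU) 2-wide
  cy2 -> i3,i4 (st.MEM;add.ALU) 2-wide
  cy3 -> i5 (ld.MEM) no-port MEM/MEM
  cy4 -> i6 (st.MEM) no-port MEM/MEM
  cy5 -> i7 (st.MEM) no-port MEM/MEM
  cy6 -> i8,i9 (st.MEM;sub.ALU) 2-wide
  cy7 -> i10,i11 (add.ALU;sll.ALU) 2-wide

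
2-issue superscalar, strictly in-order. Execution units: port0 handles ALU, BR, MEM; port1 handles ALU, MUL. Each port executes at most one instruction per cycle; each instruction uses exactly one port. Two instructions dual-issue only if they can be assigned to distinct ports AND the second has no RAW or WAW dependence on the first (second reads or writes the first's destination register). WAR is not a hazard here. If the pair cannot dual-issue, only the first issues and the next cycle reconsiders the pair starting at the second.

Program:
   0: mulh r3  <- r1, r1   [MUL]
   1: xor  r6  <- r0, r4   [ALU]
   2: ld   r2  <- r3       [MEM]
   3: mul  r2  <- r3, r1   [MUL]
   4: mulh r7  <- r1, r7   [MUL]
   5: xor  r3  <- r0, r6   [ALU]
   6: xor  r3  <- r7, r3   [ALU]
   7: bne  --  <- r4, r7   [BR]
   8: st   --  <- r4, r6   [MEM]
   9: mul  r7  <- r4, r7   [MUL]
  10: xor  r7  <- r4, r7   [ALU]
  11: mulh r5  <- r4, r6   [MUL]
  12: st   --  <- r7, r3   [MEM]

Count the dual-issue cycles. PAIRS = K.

t=0 i0+i1:mulh.MUL+xor.ALU ; pair
t=1 i2:ld.MEM ; WAW r2
t=2 i3:mul.MUL ; no-port MUL/MUL
t=3 i4+i5:mulh.MUL+xor.ALU ; pair
t=4 i6+i7:xor.ALU+bne.BR ; pair
t=5 i8+i9:st.MEM+mul.MUL ; pair
t=6 i10+i11:xor.ALU+mulh.MUL ; pair
t=7 i12:st.MEM ; tail

PAIRS = 5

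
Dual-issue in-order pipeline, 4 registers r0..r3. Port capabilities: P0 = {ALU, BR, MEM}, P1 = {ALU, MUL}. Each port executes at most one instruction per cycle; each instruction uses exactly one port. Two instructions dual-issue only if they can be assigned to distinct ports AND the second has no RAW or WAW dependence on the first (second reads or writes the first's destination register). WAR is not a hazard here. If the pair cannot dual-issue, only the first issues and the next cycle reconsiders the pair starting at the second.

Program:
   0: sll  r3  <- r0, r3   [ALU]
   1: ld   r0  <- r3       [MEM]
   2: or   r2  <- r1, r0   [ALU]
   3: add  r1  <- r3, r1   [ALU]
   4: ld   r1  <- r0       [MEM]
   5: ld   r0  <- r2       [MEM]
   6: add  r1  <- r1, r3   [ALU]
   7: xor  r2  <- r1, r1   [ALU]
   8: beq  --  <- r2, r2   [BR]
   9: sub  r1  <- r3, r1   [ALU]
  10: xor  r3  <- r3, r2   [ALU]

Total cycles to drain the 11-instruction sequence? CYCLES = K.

CYCLES = 8

#0 head=0: sll.ALU i0 RAW r3
#1 head=1: ld.MEM i1 RAW r0
#2 head=2: or.ALU/add.ALU i2,i3 2-wide
#3 head=4: ld.MEM i4 no-port MEM/MEM
#4 head=5: ld.MEM/add.ALU i5,i6 2-wide
#5 head=7: xor.ALU i7 RAW r2
#6 head=8: beq.BR/sub.ALU i8,i9 2-wide
#7 head=10: xor.ALU i10 tail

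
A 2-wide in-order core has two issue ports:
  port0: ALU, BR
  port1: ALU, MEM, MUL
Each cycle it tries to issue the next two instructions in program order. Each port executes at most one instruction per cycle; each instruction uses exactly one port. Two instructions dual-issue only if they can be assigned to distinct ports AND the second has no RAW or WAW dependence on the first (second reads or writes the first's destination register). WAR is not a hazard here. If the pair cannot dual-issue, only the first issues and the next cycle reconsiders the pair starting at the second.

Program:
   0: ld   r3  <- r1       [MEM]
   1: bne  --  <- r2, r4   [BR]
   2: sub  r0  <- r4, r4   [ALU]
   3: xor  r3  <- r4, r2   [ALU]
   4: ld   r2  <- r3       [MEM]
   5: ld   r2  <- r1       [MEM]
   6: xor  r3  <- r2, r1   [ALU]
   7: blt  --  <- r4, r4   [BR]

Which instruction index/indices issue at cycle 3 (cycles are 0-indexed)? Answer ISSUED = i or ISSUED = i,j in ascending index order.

ISSUED = 5

[0] i0&i1  ld.MEM;bne.BR  -- 2-wide
[1] i2&i3  sub.ALU;xor.ALU  -- 2-wide
[2] i4  ld.MEM  -- no-port MEM/MEM
[3] i5  ld.MEM  -- RAW r2
[4] i6&i7  xor.ALU;blt.BR  -- 2-wide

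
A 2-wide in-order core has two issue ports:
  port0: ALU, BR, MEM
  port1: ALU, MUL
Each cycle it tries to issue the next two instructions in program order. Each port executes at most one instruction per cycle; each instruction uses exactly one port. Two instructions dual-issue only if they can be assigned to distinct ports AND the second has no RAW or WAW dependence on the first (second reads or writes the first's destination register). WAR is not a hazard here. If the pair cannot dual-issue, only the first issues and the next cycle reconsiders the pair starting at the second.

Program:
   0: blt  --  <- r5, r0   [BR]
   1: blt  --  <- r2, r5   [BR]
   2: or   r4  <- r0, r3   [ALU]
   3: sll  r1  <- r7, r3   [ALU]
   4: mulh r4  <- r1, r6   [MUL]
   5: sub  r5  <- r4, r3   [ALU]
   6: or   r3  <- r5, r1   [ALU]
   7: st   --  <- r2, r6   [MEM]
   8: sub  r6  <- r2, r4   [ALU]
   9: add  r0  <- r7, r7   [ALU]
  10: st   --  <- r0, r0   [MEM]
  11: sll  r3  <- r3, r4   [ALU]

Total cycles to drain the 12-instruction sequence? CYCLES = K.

  cy0 -> i0 (blt) no-port BR/BR
  cy1 -> i1/i2 (blt;or) dual
  cy2 -> i3 (sll) RAW r1
  cy3 -> i4 (mulh) RAW r4
  cy4 -> i5 (sub) RAW r5
  cy5 -> i6/i7 (or;st) dual
  cy6 -> i8/i9 (sub;add) dual
  cy7 -> i10/i11 (st;sll) dual

CYCLES = 8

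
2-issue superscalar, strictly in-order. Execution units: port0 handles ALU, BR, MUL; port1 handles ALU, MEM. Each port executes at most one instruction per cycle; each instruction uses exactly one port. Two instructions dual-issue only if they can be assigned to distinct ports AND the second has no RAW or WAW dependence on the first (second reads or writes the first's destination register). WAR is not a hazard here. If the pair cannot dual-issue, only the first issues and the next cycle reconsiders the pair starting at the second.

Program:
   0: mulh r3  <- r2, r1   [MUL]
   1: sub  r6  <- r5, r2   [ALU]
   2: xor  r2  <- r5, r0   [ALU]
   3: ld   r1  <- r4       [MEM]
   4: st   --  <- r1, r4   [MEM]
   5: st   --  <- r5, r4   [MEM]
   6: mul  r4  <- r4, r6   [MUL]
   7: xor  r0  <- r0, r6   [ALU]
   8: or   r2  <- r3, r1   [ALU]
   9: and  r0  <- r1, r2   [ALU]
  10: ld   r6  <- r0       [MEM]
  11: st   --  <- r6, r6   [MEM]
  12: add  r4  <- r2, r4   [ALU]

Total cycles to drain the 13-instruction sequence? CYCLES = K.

CYCLES = 8

[0] i0&i1  mulh.MUL+sub.ALU  -- pair
[1] i2&i3  xor.ALU+ld.MEM  -- pair
[2] i4  st.MEM  -- no-port MEM/MEM
[3] i5&i6  st.MEM+mul.MUL  -- pair
[4] i7&i8  xor.ALU+or.ALU  -- pair
[5] i9  and.ALU  -- RAW r0
[6] i10  ld.MEM  -- no-port MEM/MEM
[7] i11&i12  st.MEM+add.ALU  -- pair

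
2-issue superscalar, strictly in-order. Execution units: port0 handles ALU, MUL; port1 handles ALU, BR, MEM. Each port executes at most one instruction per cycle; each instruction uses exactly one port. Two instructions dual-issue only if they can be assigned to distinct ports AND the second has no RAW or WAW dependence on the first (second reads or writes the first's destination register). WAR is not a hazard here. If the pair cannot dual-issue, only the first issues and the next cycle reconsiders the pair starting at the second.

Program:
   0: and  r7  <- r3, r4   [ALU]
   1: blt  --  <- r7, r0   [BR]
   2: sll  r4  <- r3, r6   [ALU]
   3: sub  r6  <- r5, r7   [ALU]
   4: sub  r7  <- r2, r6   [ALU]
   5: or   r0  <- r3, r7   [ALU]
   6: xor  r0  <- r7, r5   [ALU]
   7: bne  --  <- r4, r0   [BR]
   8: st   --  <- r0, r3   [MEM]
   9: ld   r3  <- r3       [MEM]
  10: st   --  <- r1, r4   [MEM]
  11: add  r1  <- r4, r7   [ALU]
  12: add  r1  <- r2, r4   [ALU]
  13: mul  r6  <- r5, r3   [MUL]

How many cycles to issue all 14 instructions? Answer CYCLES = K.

CYCLES = 11

  cy0 -> i0 (and) RAW r7
  cy1 -> i1,i2 (blt+sll) 2-wide
  cy2 -> i3 (sub) RAW r6
  cy3 -> i4 (sub) RAW r7
  cy4 -> i5 (or) WAW r0
  cy5 -> i6 (xor) RAW r0
  cy6 -> i7 (bne) no-port BR/MEM
  cy7 -> i8 (st) no-port MEM/MEM
  cy8 -> i9 (ld) no-port MEM/MEM
  cy9 -> i10,i11 (st+add) 2-wide
  cy10 -> i12,i13 (add+mul) 2-wide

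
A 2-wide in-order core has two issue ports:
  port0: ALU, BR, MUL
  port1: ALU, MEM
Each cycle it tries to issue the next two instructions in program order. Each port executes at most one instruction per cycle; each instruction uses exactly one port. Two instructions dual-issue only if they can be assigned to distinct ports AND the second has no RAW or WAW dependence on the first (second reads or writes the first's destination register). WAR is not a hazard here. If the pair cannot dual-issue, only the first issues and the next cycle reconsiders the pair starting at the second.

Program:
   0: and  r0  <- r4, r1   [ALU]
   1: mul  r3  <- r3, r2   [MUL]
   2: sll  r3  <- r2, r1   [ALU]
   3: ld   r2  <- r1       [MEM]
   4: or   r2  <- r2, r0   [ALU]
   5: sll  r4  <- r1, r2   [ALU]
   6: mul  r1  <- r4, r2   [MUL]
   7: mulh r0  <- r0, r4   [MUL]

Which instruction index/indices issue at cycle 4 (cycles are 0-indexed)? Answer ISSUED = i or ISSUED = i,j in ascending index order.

c0: i0&i1 and;mul  dual
c1: i2&i3 sll;ld  dual
c2: i4 or  RAW r2
c3: i5 sll  RAW r4
c4: i6 mul  no-port MUL/MUL
c5: i7 mulh  tail

ISSUED = 6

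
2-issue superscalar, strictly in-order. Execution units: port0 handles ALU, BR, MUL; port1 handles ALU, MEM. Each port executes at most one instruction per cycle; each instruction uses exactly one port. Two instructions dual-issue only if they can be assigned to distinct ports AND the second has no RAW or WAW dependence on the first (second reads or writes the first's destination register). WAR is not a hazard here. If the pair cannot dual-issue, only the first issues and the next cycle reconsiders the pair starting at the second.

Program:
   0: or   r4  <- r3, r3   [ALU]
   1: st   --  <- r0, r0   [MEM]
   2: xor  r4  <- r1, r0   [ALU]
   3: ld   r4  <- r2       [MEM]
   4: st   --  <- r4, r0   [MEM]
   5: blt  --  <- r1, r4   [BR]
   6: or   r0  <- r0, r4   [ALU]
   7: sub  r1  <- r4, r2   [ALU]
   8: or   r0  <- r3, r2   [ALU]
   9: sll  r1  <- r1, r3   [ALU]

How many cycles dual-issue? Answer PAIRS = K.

  cy0 -> i0&i1 (or;st) pair
  cy1 -> i2 (xor) WAW r4
  cy2 -> i3 (ld) no-port MEM/MEM
  cy3 -> i4&i5 (st;blt) pair
  cy4 -> i6&i7 (or;sub) pair
  cy5 -> i8&i9 (or;sll) pair

PAIRS = 4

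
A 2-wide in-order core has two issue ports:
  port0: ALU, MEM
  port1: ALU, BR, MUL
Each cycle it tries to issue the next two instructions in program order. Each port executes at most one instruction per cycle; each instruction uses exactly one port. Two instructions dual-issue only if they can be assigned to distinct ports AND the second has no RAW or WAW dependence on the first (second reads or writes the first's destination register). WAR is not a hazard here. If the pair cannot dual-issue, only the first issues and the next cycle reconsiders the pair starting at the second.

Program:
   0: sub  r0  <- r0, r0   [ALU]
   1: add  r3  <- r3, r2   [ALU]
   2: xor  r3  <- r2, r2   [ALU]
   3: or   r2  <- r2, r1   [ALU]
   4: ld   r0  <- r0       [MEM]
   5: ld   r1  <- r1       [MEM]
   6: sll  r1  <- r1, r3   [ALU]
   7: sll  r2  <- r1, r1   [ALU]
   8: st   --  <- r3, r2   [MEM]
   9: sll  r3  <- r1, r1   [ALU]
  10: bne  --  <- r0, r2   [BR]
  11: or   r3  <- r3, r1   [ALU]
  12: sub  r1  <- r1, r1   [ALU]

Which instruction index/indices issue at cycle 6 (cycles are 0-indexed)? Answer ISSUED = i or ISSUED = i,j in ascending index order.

  cy0 -> i0,i1 (sub/add) pair
  cy1 -> i2,i3 (xor/or) pair
  cy2 -> i4 (ld) no-port MEM/MEM
  cy3 -> i5 (ld) RAW+WAW r1
  cy4 -> i6 (sll) RAW r1
  cy5 -> i7 (sll) RAW r2
  cy6 -> i8,i9 (st/sll) pair
  cy7 -> i10,i11 (bne/or) pair
  cy8 -> i12 (sub) tail

ISSUED = 8,9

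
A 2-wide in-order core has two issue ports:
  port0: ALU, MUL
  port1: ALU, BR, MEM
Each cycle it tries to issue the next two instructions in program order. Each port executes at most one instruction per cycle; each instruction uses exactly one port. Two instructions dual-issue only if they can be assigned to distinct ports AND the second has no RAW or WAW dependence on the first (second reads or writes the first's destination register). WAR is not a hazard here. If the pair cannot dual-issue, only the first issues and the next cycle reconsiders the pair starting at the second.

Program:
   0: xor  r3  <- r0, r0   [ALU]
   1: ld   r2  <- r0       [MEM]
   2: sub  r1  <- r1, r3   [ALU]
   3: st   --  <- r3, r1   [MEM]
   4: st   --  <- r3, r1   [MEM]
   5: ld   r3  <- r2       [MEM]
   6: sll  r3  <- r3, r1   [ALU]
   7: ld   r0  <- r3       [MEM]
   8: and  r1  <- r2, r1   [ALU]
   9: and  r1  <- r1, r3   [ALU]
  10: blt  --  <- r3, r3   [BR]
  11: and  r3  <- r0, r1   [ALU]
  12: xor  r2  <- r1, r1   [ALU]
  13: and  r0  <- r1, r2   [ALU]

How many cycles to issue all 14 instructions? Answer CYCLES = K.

CYCLES = 10

#0 head=0: xor.ALU+ld.MEM i0+i1 pair
#1 head=2: sub.ALU i2 RAW r1
#2 head=3: st.MEM i3 no-port MEM/MEM
#3 head=4: st.MEM i4 no-port MEM/MEM
#4 head=5: ld.MEM i5 RAW+WAW r3
#5 head=6: sll.ALU i6 RAW r3
#6 head=7: ld.MEM+and.ALU i7+i8 pair
#7 head=9: and.ALU+blt.BR i9+i10 pair
#8 head=11: and.ALU+xor.ALU i11+i12 pair
#9 head=13: and.ALU i13 tail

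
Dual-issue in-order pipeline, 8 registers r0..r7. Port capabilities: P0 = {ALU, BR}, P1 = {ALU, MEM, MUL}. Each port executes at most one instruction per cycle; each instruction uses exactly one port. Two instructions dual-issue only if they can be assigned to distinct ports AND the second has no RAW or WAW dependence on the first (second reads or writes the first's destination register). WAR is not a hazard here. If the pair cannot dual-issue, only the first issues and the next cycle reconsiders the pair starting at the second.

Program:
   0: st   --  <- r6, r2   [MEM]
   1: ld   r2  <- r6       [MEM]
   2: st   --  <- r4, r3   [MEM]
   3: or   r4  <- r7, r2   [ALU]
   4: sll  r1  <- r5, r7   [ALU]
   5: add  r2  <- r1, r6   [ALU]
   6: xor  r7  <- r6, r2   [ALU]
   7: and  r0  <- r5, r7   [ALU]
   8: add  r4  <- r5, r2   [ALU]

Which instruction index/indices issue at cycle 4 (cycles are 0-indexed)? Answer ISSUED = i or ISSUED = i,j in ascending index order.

ISSUED = 5

#0 head=0: st i0 no-port MEM/MEM
#1 head=1: ld i1 no-port MEM/MEM
#2 head=2: st;or i2,i3 pair
#3 head=4: sll i4 RAW r1
#4 head=5: add i5 RAW r2
#5 head=6: xor i6 RAW r7
#6 head=7: and;add i7,i8 pair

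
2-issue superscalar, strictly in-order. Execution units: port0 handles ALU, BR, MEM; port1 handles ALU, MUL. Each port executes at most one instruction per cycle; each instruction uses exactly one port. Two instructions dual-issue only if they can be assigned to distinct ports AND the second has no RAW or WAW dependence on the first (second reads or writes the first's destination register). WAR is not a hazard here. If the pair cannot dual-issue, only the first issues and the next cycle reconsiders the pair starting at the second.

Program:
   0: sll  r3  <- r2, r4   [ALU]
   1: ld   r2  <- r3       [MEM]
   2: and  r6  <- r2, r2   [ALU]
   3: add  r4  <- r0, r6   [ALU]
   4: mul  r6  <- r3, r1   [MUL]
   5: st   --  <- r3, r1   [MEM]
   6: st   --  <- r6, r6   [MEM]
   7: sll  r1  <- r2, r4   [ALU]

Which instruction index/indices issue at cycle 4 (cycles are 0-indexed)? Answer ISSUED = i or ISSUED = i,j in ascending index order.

c0: i0 sll.ALU  RAW r3
c1: i1 ld.MEM  RAW r2
c2: i2 and.ALU  RAW r6
c3: i3&i4 add.ALU;mul.MUL  dual
c4: i5 st.MEM  no-port MEM/MEM
c5: i6&i7 st.MEM;sll.ALU  dual

ISSUED = 5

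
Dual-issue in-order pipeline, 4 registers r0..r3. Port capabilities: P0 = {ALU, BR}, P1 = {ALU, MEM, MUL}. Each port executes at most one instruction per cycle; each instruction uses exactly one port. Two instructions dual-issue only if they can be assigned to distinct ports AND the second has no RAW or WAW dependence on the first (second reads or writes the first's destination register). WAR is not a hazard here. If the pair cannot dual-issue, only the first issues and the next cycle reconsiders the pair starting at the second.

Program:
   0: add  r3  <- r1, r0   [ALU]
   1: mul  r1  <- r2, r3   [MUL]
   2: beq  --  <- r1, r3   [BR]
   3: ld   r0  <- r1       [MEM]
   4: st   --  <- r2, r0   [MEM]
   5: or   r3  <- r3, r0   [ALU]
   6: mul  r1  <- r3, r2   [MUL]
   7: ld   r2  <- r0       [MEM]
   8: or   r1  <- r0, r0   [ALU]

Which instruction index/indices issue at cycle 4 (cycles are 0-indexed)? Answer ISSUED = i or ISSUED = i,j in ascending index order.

ISSUED = 6

[0] i0  add  -- RAW r3
[1] i1  mul  -- RAW r1
[2] i2,i3  beq ld  -- 2-wide
[3] i4,i5  st or  -- 2-wide
[4] i6  mul  -- no-port MUL/MEM
[5] i7,i8  ld or  -- 2-wide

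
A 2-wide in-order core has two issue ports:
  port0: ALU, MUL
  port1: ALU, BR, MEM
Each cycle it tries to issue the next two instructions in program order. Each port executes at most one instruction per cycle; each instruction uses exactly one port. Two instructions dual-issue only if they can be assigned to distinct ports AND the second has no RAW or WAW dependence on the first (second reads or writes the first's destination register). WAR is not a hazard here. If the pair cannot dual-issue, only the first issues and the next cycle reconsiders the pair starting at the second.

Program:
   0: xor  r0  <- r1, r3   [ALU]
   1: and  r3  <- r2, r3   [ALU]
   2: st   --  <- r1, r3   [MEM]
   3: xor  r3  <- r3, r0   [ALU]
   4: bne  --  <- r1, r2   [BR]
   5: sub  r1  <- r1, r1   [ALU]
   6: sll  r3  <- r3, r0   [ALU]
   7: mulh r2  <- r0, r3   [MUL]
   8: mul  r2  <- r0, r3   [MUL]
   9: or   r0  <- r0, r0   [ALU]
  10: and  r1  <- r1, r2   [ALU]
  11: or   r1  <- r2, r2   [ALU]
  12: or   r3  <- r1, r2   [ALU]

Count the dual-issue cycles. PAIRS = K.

PAIRS = 4

#0 head=0: xor.ALU/and.ALU i0+i1 2-wide
#1 head=2: st.MEM/xor.ALU i2+i3 2-wide
#2 head=4: bne.BR/sub.ALU i4+i5 2-wide
#3 head=6: sll.ALU i6 RAW r3
#4 head=7: mulh.MUL i7 no-port MUL/MUL
#5 head=8: mul.MUL/or.ALU i8+i9 2-wide
#6 head=10: and.ALU i10 WAW r1
#7 head=11: or.ALU i11 RAW r1
#8 head=12: or.ALU i12 tail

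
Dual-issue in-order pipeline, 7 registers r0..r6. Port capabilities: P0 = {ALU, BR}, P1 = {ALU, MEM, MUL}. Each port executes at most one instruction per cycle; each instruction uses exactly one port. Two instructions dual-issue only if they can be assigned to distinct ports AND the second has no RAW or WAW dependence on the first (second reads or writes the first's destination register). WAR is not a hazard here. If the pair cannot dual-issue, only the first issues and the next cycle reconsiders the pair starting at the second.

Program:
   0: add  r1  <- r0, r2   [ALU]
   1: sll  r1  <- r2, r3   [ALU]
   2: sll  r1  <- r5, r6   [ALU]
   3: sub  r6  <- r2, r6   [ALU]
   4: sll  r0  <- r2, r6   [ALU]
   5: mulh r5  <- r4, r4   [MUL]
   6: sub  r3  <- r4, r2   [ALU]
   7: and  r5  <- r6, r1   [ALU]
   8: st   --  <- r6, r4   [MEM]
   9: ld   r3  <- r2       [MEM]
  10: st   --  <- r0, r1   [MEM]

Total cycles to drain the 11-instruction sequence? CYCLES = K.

[0] i0  add.ALU  -- WAW r1
[1] i1  sll.ALU  -- WAW r1
[2] i2/i3  sll.ALU;sub.ALU  -- pair
[3] i4/i5  sll.ALU;mulh.MUL  -- pair
[4] i6/i7  sub.ALU;and.ALU  -- pair
[5] i8  st.MEM  -- no-port MEM/MEM
[6] i9  ld.MEM  -- no-port MEM/MEM
[7] i10  st.MEM  -- tail

CYCLES = 8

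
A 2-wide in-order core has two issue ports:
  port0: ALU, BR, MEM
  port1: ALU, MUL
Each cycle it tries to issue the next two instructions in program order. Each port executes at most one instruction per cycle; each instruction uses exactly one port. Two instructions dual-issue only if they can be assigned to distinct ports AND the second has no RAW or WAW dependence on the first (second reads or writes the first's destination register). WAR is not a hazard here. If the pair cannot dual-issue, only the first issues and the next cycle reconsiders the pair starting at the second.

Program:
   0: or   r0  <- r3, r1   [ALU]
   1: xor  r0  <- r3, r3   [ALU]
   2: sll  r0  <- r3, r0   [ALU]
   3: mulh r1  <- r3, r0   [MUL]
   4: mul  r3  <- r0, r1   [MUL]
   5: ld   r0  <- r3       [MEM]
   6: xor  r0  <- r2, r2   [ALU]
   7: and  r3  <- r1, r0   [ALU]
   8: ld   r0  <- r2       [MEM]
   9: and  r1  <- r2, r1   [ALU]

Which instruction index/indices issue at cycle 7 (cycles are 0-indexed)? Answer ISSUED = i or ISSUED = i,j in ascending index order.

#0 head=0: or.ALU i0 WAW r0
#1 head=1: xor.ALU i1 RAW+WAW r0
#2 head=2: sll.ALU i2 RAW r0
#3 head=3: mulh.MUL i3 no-port MUL/MUL
#4 head=4: mul.MUL i4 RAW r3
#5 head=5: ld.MEM i5 WAW r0
#6 head=6: xor.ALU i6 RAW r0
#7 head=7: and.ALU;ld.MEM i7/i8 pair
#8 head=9: and.ALU i9 tail

ISSUED = 7,8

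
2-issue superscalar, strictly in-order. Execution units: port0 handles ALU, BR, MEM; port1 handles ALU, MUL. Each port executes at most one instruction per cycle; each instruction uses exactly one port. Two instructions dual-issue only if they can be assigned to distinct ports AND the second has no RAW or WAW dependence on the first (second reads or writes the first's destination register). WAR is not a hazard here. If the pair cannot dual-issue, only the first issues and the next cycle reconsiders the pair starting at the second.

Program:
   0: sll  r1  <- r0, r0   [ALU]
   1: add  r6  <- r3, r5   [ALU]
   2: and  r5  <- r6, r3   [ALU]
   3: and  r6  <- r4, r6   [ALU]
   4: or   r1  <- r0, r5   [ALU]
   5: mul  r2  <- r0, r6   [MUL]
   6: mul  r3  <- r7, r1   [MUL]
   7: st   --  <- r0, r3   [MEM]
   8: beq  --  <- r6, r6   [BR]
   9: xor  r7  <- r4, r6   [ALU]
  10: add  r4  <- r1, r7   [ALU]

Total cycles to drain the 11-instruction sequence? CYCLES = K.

CYCLES = 7

c0: i0+i1 sll/add  2-wide
c1: i2+i3 and/and  2-wide
c2: i4+i5 or/mul  2-wide
c3: i6 mul  RAW r3
c4: i7 st  no-port MEM/BR
c5: i8+i9 beq/xor  2-wide
c6: i10 add  tail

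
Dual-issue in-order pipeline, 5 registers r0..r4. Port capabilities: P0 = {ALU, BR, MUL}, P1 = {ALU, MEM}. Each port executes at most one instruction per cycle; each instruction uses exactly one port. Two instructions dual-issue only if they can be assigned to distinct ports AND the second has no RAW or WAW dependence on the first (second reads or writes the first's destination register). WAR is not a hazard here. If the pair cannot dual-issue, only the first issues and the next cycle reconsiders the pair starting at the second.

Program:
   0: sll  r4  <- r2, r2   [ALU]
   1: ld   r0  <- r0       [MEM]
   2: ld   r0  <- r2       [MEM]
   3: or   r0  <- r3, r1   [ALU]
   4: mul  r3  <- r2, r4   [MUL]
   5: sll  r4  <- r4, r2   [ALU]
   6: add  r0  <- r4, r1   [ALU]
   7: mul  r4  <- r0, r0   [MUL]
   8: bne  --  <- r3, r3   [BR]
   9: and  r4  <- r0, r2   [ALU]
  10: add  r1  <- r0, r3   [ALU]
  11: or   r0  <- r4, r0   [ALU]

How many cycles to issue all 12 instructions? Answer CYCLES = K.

#0 head=0: sll.ALU+ld.MEM i0/i1 dual
#1 head=2: ld.MEM i2 WAW r0
#2 head=3: or.ALU+mul.MUL i3/i4 dual
#3 head=5: sll.ALU i5 RAW r4
#4 head=6: add.ALU i6 RAW r0
#5 head=7: mul.MUL i7 no-port MUL/BR
#6 head=8: bne.BR+and.ALU i8/i9 dual
#7 head=10: add.ALU+or.ALU i10/i11 dual

CYCLES = 8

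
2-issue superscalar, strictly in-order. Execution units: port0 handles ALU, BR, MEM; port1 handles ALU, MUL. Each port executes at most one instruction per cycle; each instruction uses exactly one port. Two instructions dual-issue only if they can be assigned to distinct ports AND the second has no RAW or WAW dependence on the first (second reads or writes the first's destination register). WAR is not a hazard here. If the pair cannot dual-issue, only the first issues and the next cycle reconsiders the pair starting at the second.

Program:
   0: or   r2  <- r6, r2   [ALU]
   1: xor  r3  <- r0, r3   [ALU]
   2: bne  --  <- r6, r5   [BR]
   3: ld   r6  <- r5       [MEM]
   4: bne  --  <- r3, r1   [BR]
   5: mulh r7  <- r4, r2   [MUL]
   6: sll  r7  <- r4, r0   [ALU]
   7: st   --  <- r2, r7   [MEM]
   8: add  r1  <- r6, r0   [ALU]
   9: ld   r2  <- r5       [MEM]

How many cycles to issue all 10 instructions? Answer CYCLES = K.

c0: i0+i1 or.ALU/xor.ALU  2-wide
c1: i2 bne.BR  no-port BR/MEM
c2: i3 ld.MEM  no-port MEM/BR
c3: i4+i5 bne.BR/mulh.MUL  2-wide
c4: i6 sll.ALU  RAW r7
c5: i7+i8 st.MEM/add.ALU  2-wide
c6: i9 ld.MEM  tail

CYCLES = 7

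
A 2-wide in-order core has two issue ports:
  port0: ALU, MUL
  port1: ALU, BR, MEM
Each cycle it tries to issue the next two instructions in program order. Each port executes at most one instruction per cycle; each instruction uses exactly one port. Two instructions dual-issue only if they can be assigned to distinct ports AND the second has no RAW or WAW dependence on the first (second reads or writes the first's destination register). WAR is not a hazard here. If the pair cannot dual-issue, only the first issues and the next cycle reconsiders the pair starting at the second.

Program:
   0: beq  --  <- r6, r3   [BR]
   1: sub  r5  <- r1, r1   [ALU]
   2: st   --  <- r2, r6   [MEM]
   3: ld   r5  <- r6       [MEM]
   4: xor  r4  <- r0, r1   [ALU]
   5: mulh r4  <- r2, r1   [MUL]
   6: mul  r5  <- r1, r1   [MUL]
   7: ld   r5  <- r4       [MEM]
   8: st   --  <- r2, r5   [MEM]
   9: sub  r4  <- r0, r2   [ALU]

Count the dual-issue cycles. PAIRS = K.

  cy0 -> i0,i1 (beq/sub) pair
  cy1 -> i2 (st) no-port MEM/MEM
  cy2 -> i3,i4 (ld/xor) pair
  cy3 -> i5 (mulh) no-port MUL/MUL
  cy4 -> i6 (mul) WAW r5
  cy5 -> i7 (ld) no-port MEM/MEM
  cy6 -> i8,i9 (st/sub) pair

PAIRS = 3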